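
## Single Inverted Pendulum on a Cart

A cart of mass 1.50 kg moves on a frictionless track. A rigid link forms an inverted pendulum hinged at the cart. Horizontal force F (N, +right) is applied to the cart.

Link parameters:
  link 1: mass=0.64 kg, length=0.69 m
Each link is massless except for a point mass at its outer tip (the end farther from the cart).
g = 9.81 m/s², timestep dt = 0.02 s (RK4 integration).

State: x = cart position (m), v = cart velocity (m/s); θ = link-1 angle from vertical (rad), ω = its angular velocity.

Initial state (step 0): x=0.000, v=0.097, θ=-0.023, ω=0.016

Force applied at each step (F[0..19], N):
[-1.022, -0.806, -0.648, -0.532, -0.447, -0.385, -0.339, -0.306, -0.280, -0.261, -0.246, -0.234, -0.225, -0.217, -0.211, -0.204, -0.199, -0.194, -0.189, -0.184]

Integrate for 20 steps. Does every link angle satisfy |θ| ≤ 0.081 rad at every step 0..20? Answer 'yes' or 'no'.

apply F[0]=-1.022 → step 1: x=0.002, v=0.085, θ=-0.023, ω=0.026
apply F[1]=-0.806 → step 2: x=0.003, v=0.076, θ=-0.022, ω=0.033
apply F[2]=-0.648 → step 3: x=0.005, v=0.070, θ=-0.021, ω=0.037
apply F[3]=-0.532 → step 4: x=0.006, v=0.064, θ=-0.021, ω=0.039
apply F[4]=-0.447 → step 5: x=0.007, v=0.060, θ=-0.020, ω=0.039
apply F[5]=-0.385 → step 6: x=0.009, v=0.056, θ=-0.019, ω=0.039
apply F[6]=-0.339 → step 7: x=0.010, v=0.053, θ=-0.018, ω=0.038
apply F[7]=-0.306 → step 8: x=0.011, v=0.051, θ=-0.017, ω=0.036
apply F[8]=-0.280 → step 9: x=0.012, v=0.049, θ=-0.017, ω=0.035
apply F[9]=-0.261 → step 10: x=0.013, v=0.046, θ=-0.016, ω=0.033
apply F[10]=-0.246 → step 11: x=0.014, v=0.045, θ=-0.015, ω=0.031
apply F[11]=-0.234 → step 12: x=0.015, v=0.043, θ=-0.015, ω=0.030
apply F[12]=-0.225 → step 13: x=0.015, v=0.041, θ=-0.014, ω=0.028
apply F[13]=-0.217 → step 14: x=0.016, v=0.039, θ=-0.014, ω=0.027
apply F[14]=-0.211 → step 15: x=0.017, v=0.037, θ=-0.013, ω=0.025
apply F[15]=-0.204 → step 16: x=0.018, v=0.036, θ=-0.013, ω=0.024
apply F[16]=-0.199 → step 17: x=0.018, v=0.034, θ=-0.012, ω=0.023
apply F[17]=-0.194 → step 18: x=0.019, v=0.033, θ=-0.012, ω=0.022
apply F[18]=-0.189 → step 19: x=0.020, v=0.031, θ=-0.011, ω=0.021
apply F[19]=-0.184 → step 20: x=0.020, v=0.030, θ=-0.011, ω=0.020
Max |angle| over trajectory = 0.023 rad; bound = 0.081 → within bound.

Answer: yes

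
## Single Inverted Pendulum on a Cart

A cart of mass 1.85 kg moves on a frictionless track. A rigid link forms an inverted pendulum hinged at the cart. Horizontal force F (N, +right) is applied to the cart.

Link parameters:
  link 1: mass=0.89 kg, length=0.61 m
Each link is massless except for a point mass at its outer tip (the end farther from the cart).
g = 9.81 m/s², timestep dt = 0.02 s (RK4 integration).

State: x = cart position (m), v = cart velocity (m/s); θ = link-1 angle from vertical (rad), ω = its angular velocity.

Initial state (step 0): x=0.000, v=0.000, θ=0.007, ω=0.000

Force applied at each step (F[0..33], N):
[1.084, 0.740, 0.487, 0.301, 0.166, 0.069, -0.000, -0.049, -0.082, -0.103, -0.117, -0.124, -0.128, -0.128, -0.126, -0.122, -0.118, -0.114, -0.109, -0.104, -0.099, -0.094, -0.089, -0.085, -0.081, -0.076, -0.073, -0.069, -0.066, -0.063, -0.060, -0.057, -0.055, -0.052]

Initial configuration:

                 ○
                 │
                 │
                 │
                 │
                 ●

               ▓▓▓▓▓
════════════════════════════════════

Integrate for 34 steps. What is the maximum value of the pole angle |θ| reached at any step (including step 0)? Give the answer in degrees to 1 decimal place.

apply F[0]=+1.084 → step 1: x=0.000, v=0.011, θ=0.007, ω=-0.016
apply F[1]=+0.740 → step 2: x=0.000, v=0.018, θ=0.006, ω=-0.026
apply F[2]=+0.487 → step 3: x=0.001, v=0.023, θ=0.006, ω=-0.032
apply F[3]=+0.301 → step 4: x=0.001, v=0.026, θ=0.005, ω=-0.034
apply F[4]=+0.166 → step 5: x=0.002, v=0.027, θ=0.005, ω=-0.035
apply F[5]=+0.069 → step 6: x=0.002, v=0.028, θ=0.004, ω=-0.034
apply F[6]=-0.000 → step 7: x=0.003, v=0.027, θ=0.003, ω=-0.032
apply F[7]=-0.049 → step 8: x=0.003, v=0.026, θ=0.003, ω=-0.030
apply F[8]=-0.082 → step 9: x=0.004, v=0.025, θ=0.002, ω=-0.028
apply F[9]=-0.103 → step 10: x=0.004, v=0.024, θ=0.001, ω=-0.025
apply F[10]=-0.117 → step 11: x=0.005, v=0.023, θ=0.001, ω=-0.022
apply F[11]=-0.124 → step 12: x=0.005, v=0.021, θ=0.001, ω=-0.020
apply F[12]=-0.128 → step 13: x=0.006, v=0.020, θ=0.000, ω=-0.018
apply F[13]=-0.128 → step 14: x=0.006, v=0.018, θ=-0.000, ω=-0.015
apply F[14]=-0.126 → step 15: x=0.007, v=0.017, θ=-0.000, ω=-0.013
apply F[15]=-0.122 → step 16: x=0.007, v=0.016, θ=-0.001, ω=-0.011
apply F[16]=-0.118 → step 17: x=0.007, v=0.015, θ=-0.001, ω=-0.010
apply F[17]=-0.114 → step 18: x=0.007, v=0.014, θ=-0.001, ω=-0.008
apply F[18]=-0.109 → step 19: x=0.008, v=0.012, θ=-0.001, ω=-0.007
apply F[19]=-0.104 → step 20: x=0.008, v=0.011, θ=-0.001, ω=-0.006
apply F[20]=-0.099 → step 21: x=0.008, v=0.011, θ=-0.001, ω=-0.004
apply F[21]=-0.094 → step 22: x=0.008, v=0.010, θ=-0.002, ω=-0.003
apply F[22]=-0.089 → step 23: x=0.009, v=0.009, θ=-0.002, ω=-0.003
apply F[23]=-0.085 → step 24: x=0.009, v=0.008, θ=-0.002, ω=-0.002
apply F[24]=-0.081 → step 25: x=0.009, v=0.007, θ=-0.002, ω=-0.001
apply F[25]=-0.076 → step 26: x=0.009, v=0.007, θ=-0.002, ω=-0.001
apply F[26]=-0.073 → step 27: x=0.009, v=0.006, θ=-0.002, ω=-0.000
apply F[27]=-0.069 → step 28: x=0.009, v=0.006, θ=-0.002, ω=0.000
apply F[28]=-0.066 → step 29: x=0.009, v=0.005, θ=-0.002, ω=0.000
apply F[29]=-0.063 → step 30: x=0.009, v=0.004, θ=-0.002, ω=0.001
apply F[30]=-0.060 → step 31: x=0.010, v=0.004, θ=-0.002, ω=0.001
apply F[31]=-0.057 → step 32: x=0.010, v=0.003, θ=-0.002, ω=0.001
apply F[32]=-0.055 → step 33: x=0.010, v=0.003, θ=-0.002, ω=0.001
apply F[33]=-0.052 → step 34: x=0.010, v=0.003, θ=-0.002, ω=0.002
Max |angle| over trajectory = 0.007 rad = 0.4°.

Answer: 0.4°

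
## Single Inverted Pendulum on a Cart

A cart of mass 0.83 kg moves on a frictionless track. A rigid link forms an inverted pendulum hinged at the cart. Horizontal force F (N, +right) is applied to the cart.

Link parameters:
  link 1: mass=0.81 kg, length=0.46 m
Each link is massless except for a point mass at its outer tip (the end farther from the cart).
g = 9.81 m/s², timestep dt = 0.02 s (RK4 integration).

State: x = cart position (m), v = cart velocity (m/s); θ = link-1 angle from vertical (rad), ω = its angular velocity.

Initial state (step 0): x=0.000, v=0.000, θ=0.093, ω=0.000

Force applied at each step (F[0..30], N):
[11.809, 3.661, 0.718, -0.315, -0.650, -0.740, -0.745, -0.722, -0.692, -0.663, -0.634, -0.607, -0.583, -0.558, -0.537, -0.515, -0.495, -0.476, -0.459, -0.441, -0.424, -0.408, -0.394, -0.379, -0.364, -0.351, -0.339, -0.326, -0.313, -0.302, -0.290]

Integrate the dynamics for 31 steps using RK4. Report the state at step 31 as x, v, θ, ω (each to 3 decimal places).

Answer: x=0.090, v=0.026, θ=-0.016, ω=0.017

Derivation:
apply F[0]=+11.809 → step 1: x=0.003, v=0.265, θ=0.088, ω=-0.535
apply F[1]=+3.661 → step 2: x=0.009, v=0.338, θ=0.076, ω=-0.657
apply F[2]=+0.718 → step 3: x=0.015, v=0.342, θ=0.063, ω=-0.637
apply F[3]=-0.315 → step 4: x=0.022, v=0.324, θ=0.051, ω=-0.573
apply F[4]=-0.650 → step 5: x=0.028, v=0.299, θ=0.040, ω=-0.502
apply F[5]=-0.740 → step 6: x=0.034, v=0.275, θ=0.031, ω=-0.433
apply F[6]=-0.745 → step 7: x=0.039, v=0.252, θ=0.023, ω=-0.372
apply F[7]=-0.722 → step 8: x=0.044, v=0.231, θ=0.016, ω=-0.318
apply F[8]=-0.692 → step 9: x=0.049, v=0.212, θ=0.010, ω=-0.271
apply F[9]=-0.663 → step 10: x=0.053, v=0.195, θ=0.005, ω=-0.230
apply F[10]=-0.634 → step 11: x=0.056, v=0.179, θ=0.001, ω=-0.195
apply F[11]=-0.607 → step 12: x=0.060, v=0.164, θ=-0.003, ω=-0.164
apply F[12]=-0.583 → step 13: x=0.063, v=0.151, θ=-0.006, ω=-0.138
apply F[13]=-0.558 → step 14: x=0.066, v=0.139, θ=-0.009, ω=-0.114
apply F[14]=-0.537 → step 15: x=0.069, v=0.128, θ=-0.011, ω=-0.094
apply F[15]=-0.515 → step 16: x=0.071, v=0.118, θ=-0.012, ω=-0.077
apply F[16]=-0.495 → step 17: x=0.073, v=0.108, θ=-0.014, ω=-0.062
apply F[17]=-0.476 → step 18: x=0.075, v=0.100, θ=-0.015, ω=-0.049
apply F[18]=-0.459 → step 19: x=0.077, v=0.092, θ=-0.016, ω=-0.038
apply F[19]=-0.441 → step 20: x=0.079, v=0.084, θ=-0.016, ω=-0.029
apply F[20]=-0.424 → step 21: x=0.081, v=0.077, θ=-0.017, ω=-0.020
apply F[21]=-0.408 → step 22: x=0.082, v=0.070, θ=-0.017, ω=-0.013
apply F[22]=-0.394 → step 23: x=0.083, v=0.064, θ=-0.017, ω=-0.007
apply F[23]=-0.379 → step 24: x=0.085, v=0.058, θ=-0.017, ω=-0.002
apply F[24]=-0.364 → step 25: x=0.086, v=0.053, θ=-0.017, ω=0.002
apply F[25]=-0.351 → step 26: x=0.087, v=0.048, θ=-0.017, ω=0.006
apply F[26]=-0.339 → step 27: x=0.088, v=0.043, θ=-0.017, ω=0.009
apply F[27]=-0.326 → step 28: x=0.089, v=0.038, θ=-0.017, ω=0.012
apply F[28]=-0.313 → step 29: x=0.089, v=0.034, θ=-0.017, ω=0.014
apply F[29]=-0.302 → step 30: x=0.090, v=0.030, θ=-0.016, ω=0.016
apply F[30]=-0.290 → step 31: x=0.090, v=0.026, θ=-0.016, ω=0.017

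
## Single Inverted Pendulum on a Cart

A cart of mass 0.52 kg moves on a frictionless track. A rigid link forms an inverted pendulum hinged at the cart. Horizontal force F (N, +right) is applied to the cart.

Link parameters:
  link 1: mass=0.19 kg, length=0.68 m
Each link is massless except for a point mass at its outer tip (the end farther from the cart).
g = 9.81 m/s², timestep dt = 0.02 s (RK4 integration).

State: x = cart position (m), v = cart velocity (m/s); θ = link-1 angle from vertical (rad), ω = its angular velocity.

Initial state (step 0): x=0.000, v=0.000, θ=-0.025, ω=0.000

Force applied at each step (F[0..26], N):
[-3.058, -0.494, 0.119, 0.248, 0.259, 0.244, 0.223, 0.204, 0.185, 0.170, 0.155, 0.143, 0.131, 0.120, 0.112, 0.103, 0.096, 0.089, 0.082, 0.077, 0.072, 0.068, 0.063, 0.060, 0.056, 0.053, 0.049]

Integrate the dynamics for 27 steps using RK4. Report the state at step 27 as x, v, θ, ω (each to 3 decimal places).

Answer: x=-0.030, v=-0.010, θ=0.005, ω=-0.002

Derivation:
apply F[0]=-3.058 → step 1: x=-0.001, v=-0.116, θ=-0.023, ω=0.163
apply F[1]=-0.494 → step 2: x=-0.004, v=-0.133, θ=-0.020, ω=0.183
apply F[2]=+0.119 → step 3: x=-0.006, v=-0.127, θ=-0.016, ω=0.169
apply F[3]=+0.248 → step 4: x=-0.009, v=-0.117, θ=-0.013, ω=0.149
apply F[4]=+0.259 → step 5: x=-0.011, v=-0.106, θ=-0.010, ω=0.130
apply F[5]=+0.244 → step 6: x=-0.013, v=-0.096, θ=-0.008, ω=0.112
apply F[6]=+0.223 → step 7: x=-0.015, v=-0.087, θ=-0.006, ω=0.097
apply F[7]=+0.204 → step 8: x=-0.016, v=-0.079, θ=-0.004, ω=0.083
apply F[8]=+0.185 → step 9: x=-0.018, v=-0.071, θ=-0.003, ω=0.072
apply F[9]=+0.170 → step 10: x=-0.019, v=-0.065, θ=-0.001, ω=0.061
apply F[10]=+0.155 → step 11: x=-0.021, v=-0.059, θ=-0.000, ω=0.052
apply F[11]=+0.143 → step 12: x=-0.022, v=-0.053, θ=0.001, ω=0.044
apply F[12]=+0.131 → step 13: x=-0.023, v=-0.048, θ=0.002, ω=0.037
apply F[13]=+0.120 → step 14: x=-0.024, v=-0.044, θ=0.002, ω=0.031
apply F[14]=+0.112 → step 15: x=-0.024, v=-0.040, θ=0.003, ω=0.026
apply F[15]=+0.103 → step 16: x=-0.025, v=-0.036, θ=0.003, ω=0.021
apply F[16]=+0.096 → step 17: x=-0.026, v=-0.032, θ=0.004, ω=0.017
apply F[17]=+0.089 → step 18: x=-0.026, v=-0.029, θ=0.004, ω=0.014
apply F[18]=+0.082 → step 19: x=-0.027, v=-0.026, θ=0.004, ω=0.011
apply F[19]=+0.077 → step 20: x=-0.028, v=-0.024, θ=0.005, ω=0.008
apply F[20]=+0.072 → step 21: x=-0.028, v=-0.021, θ=0.005, ω=0.006
apply F[21]=+0.068 → step 22: x=-0.028, v=-0.019, θ=0.005, ω=0.004
apply F[22]=+0.063 → step 23: x=-0.029, v=-0.017, θ=0.005, ω=0.002
apply F[23]=+0.060 → step 24: x=-0.029, v=-0.015, θ=0.005, ω=0.001
apply F[24]=+0.056 → step 25: x=-0.029, v=-0.013, θ=0.005, ω=-0.000
apply F[25]=+0.053 → step 26: x=-0.030, v=-0.012, θ=0.005, ω=-0.001
apply F[26]=+0.049 → step 27: x=-0.030, v=-0.010, θ=0.005, ω=-0.002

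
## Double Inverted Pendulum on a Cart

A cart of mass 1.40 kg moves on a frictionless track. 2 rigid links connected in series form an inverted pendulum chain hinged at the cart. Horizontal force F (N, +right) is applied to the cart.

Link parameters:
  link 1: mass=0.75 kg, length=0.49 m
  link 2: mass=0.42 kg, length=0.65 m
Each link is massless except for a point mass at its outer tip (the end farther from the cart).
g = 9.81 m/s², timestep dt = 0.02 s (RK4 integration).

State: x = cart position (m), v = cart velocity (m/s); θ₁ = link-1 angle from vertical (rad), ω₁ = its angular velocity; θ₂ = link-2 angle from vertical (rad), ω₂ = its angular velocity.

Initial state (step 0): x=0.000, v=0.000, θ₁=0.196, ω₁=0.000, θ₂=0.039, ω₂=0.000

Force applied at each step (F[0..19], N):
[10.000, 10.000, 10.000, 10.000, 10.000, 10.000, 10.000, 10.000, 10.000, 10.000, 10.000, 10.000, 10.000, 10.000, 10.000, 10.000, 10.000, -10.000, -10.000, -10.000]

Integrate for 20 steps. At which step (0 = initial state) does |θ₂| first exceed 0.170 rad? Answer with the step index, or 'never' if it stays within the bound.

Answer: 19

Derivation:
apply F[0]=+10.000 → step 1: x=0.001, v=0.109, θ₁=0.195, ω₁=-0.102, θ₂=0.038, ω₂=-0.079
apply F[1]=+10.000 → step 2: x=0.004, v=0.218, θ₁=0.192, ω₁=-0.207, θ₂=0.036, ω₂=-0.158
apply F[2]=+10.000 → step 3: x=0.010, v=0.328, θ₁=0.187, ω₁=-0.315, θ₂=0.032, ω₂=-0.236
apply F[3]=+10.000 → step 4: x=0.017, v=0.439, θ₁=0.179, ω₁=-0.429, θ₂=0.026, ω₂=-0.312
apply F[4]=+10.000 → step 5: x=0.027, v=0.551, θ₁=0.169, ω₁=-0.551, θ₂=0.019, ω₂=-0.387
apply F[5]=+10.000 → step 6: x=0.040, v=0.666, θ₁=0.157, ω₁=-0.683, θ₂=0.011, ω₂=-0.460
apply F[6]=+10.000 → step 7: x=0.054, v=0.784, θ₁=0.142, ω₁=-0.828, θ₂=0.001, ω₂=-0.530
apply F[7]=+10.000 → step 8: x=0.071, v=0.905, θ₁=0.124, ω₁=-0.989, θ₂=-0.010, ω₂=-0.595
apply F[8]=+10.000 → step 9: x=0.090, v=1.029, θ₁=0.102, ω₁=-1.168, θ₂=-0.023, ω₂=-0.656
apply F[9]=+10.000 → step 10: x=0.112, v=1.158, θ₁=0.077, ω₁=-1.369, θ₂=-0.036, ω₂=-0.709
apply F[10]=+10.000 → step 11: x=0.137, v=1.291, θ₁=0.047, ω₁=-1.594, θ₂=-0.051, ω₂=-0.755
apply F[11]=+10.000 → step 12: x=0.164, v=1.430, θ₁=0.013, ω₁=-1.848, θ₂=-0.067, ω₂=-0.791
apply F[12]=+10.000 → step 13: x=0.194, v=1.574, θ₁=-0.027, ω₁=-2.132, θ₂=-0.083, ω₂=-0.816
apply F[13]=+10.000 → step 14: x=0.227, v=1.722, θ₁=-0.072, ω₁=-2.448, θ₂=-0.099, ω₂=-0.830
apply F[14]=+10.000 → step 15: x=0.263, v=1.874, θ₁=-0.125, ω₁=-2.794, θ₂=-0.116, ω₂=-0.832
apply F[15]=+10.000 → step 16: x=0.302, v=2.027, θ₁=-0.184, ω₁=-3.166, θ₂=-0.132, ω₂=-0.827
apply F[16]=+10.000 → step 17: x=0.344, v=2.177, θ₁=-0.252, ω₁=-3.556, θ₂=-0.149, ω₂=-0.819
apply F[17]=-10.000 → step 18: x=0.386, v=2.058, θ₁=-0.322, ω₁=-3.449, θ₂=-0.165, ω₂=-0.788
apply F[18]=-10.000 → step 19: x=0.426, v=1.945, θ₁=-0.390, ω₁=-3.393, θ₂=-0.180, ω₂=-0.743
apply F[19]=-10.000 → step 20: x=0.464, v=1.838, θ₁=-0.458, ω₁=-3.385, θ₂=-0.195, ω₂=-0.684
|θ₂| = 0.180 > 0.170 first at step 19.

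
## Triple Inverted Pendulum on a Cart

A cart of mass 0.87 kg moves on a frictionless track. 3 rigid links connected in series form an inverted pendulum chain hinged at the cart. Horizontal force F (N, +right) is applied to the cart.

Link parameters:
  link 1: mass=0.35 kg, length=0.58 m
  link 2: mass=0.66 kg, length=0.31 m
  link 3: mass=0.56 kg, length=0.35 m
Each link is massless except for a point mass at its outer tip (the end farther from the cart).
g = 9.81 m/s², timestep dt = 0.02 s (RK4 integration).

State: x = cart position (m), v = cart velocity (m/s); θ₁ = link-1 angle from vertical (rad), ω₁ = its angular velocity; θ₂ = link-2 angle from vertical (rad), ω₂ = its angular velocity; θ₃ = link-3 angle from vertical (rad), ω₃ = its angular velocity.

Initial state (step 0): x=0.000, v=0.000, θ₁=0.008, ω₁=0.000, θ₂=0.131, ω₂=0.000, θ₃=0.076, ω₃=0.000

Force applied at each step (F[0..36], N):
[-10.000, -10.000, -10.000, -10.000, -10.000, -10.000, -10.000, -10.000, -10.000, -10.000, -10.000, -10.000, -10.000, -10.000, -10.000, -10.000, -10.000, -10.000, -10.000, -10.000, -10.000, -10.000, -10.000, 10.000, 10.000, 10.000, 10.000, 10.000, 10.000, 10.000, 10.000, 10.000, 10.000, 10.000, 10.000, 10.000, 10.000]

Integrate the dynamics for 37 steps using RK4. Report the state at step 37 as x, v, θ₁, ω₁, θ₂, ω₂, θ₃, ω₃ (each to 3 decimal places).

apply F[0]=-10.000 → step 1: x=-0.002, v=-0.233, θ₁=0.011, ω₁=0.270, θ₂=0.135, ω₂=0.355, θ₃=0.075, ω₃=-0.054
apply F[1]=-10.000 → step 2: x=-0.009, v=-0.467, θ₁=0.019, ω₁=0.546, θ₂=0.145, ω₂=0.709, θ₃=0.074, ω₃=-0.114
apply F[2]=-10.000 → step 3: x=-0.021, v=-0.705, θ₁=0.033, ω₁=0.836, θ₂=0.163, ω₂=1.061, θ₃=0.071, ω₃=-0.186
apply F[3]=-10.000 → step 4: x=-0.038, v=-0.947, θ₁=0.052, ω₁=1.145, θ₂=0.188, ω₂=1.404, θ₃=0.066, ω₃=-0.271
apply F[4]=-10.000 → step 5: x=-0.059, v=-1.192, θ₁=0.079, ω₁=1.481, θ₂=0.219, ω₂=1.725, θ₃=0.060, ω₃=-0.367
apply F[5]=-10.000 → step 6: x=-0.085, v=-1.441, θ₁=0.112, ω₁=1.850, θ₂=0.256, ω₂=2.007, θ₃=0.052, ω₃=-0.467
apply F[6]=-10.000 → step 7: x=-0.117, v=-1.691, θ₁=0.153, ω₁=2.256, θ₂=0.299, ω₂=2.224, θ₃=0.041, ω₃=-0.556
apply F[7]=-10.000 → step 8: x=-0.153, v=-1.935, θ₁=0.202, ω₁=2.697, θ₂=0.345, ω₂=2.350, θ₃=0.030, ω₃=-0.613
apply F[8]=-10.000 → step 9: x=-0.194, v=-2.169, θ₁=0.261, ω₁=3.165, θ₂=0.392, ω₂=2.369, θ₃=0.017, ω₃=-0.615
apply F[9]=-10.000 → step 10: x=-0.239, v=-2.382, θ₁=0.329, ω₁=3.642, θ₂=0.439, ω₂=2.279, θ₃=0.005, ω₃=-0.538
apply F[10]=-10.000 → step 11: x=-0.289, v=-2.567, θ₁=0.406, ω₁=4.101, θ₂=0.483, ω₂=2.106, θ₃=-0.004, ω₃=-0.366
apply F[11]=-10.000 → step 12: x=-0.342, v=-2.715, θ₁=0.493, ω₁=4.510, θ₂=0.523, ω₂=1.903, θ₃=-0.009, ω₃=-0.094
apply F[12]=-10.000 → step 13: x=-0.397, v=-2.821, θ₁=0.586, ω₁=4.843, θ₂=0.559, ω₂=1.741, θ₃=-0.007, ω₃=0.267
apply F[13]=-10.000 → step 14: x=-0.455, v=-2.888, θ₁=0.686, ω₁=5.084, θ₂=0.593, ω₂=1.686, θ₃=0.003, ω₃=0.693
apply F[14]=-10.000 → step 15: x=-0.513, v=-2.922, θ₁=0.789, ω₁=5.237, θ₂=0.628, ω₂=1.780, θ₃=0.021, ω₃=1.156
apply F[15]=-10.000 → step 16: x=-0.571, v=-2.931, θ₁=0.895, ω₁=5.315, θ₂=0.665, ω₂=2.028, θ₃=0.049, ω₃=1.634
apply F[16]=-10.000 → step 17: x=-0.630, v=-2.920, θ₁=1.001, ω₁=5.335, θ₂=0.710, ω₂=2.416, θ₃=0.086, ω₃=2.116
apply F[17]=-10.000 → step 18: x=-0.688, v=-2.895, θ₁=1.108, ω₁=5.310, θ₂=0.763, ω₂=2.918, θ₃=0.134, ω₃=2.604
apply F[18]=-10.000 → step 19: x=-0.745, v=-2.855, θ₁=1.213, ω₁=5.247, θ₂=0.827, ω₂=3.504, θ₃=0.191, ω₃=3.105
apply F[19]=-10.000 → step 20: x=-0.802, v=-2.801, θ₁=1.317, ω₁=5.149, θ₂=0.903, ω₂=4.148, θ₃=0.258, ω₃=3.633
apply F[20]=-10.000 → step 21: x=-0.857, v=-2.731, θ₁=1.419, ω₁=5.016, θ₂=0.993, ω₂=4.820, θ₃=0.336, ω₃=4.206
apply F[21]=-10.000 → step 22: x=-0.911, v=-2.642, θ₁=1.518, ω₁=4.851, θ₂=1.096, ω₂=5.490, θ₃=0.427, ω₃=4.843
apply F[22]=-10.000 → step 23: x=-0.963, v=-2.530, θ₁=1.613, ω₁=4.660, θ₂=1.212, ω₂=6.121, θ₃=0.531, ω₃=5.567
apply F[23]=+10.000 → step 24: x=-1.010, v=-2.168, θ₁=1.707, ω₁=4.762, θ₂=1.335, ω₂=6.129, θ₃=0.646, ω₃=5.998
apply F[24]=+10.000 → step 25: x=-1.049, v=-1.780, θ₁=1.804, ω₁=4.909, θ₂=1.457, ω₂=6.132, θ₃=0.771, ω₃=6.488
apply F[25]=+10.000 → step 26: x=-1.081, v=-1.357, θ₁=1.904, ω₁=5.102, θ₂=1.580, ω₂=6.133, θ₃=0.906, ω₃=7.053
apply F[26]=+10.000 → step 27: x=-1.104, v=-0.894, θ₁=2.008, ω₁=5.342, θ₂=1.703, ω₂=6.145, θ₃=1.054, ω₃=7.707
apply F[27]=+10.000 → step 28: x=-1.116, v=-0.378, θ₁=2.118, ω₁=5.626, θ₂=1.826, ω₂=6.189, θ₃=1.215, ω₃=8.474
apply F[28]=+10.000 → step 29: x=-1.118, v=0.202, θ₁=2.234, ω₁=5.946, θ₂=1.951, ω₂=6.311, θ₃=1.393, ω₃=9.377
apply F[29]=+10.000 → step 30: x=-1.108, v=0.861, θ₁=2.356, ω₁=6.282, θ₂=2.080, ω₂=6.593, θ₃=1.591, ω₃=10.443
apply F[30]=+10.000 → step 31: x=-1.083, v=1.613, θ₁=2.485, ω₁=6.592, θ₂=2.217, ω₂=7.177, θ₃=1.812, ω₃=11.690
apply F[31]=+10.000 → step 32: x=-1.043, v=2.469, θ₁=2.619, ω₁=6.815, θ₂=2.370, ω₂=8.264, θ₃=2.060, ω₃=13.110
apply F[32]=+10.000 → step 33: x=-0.984, v=3.429, θ₁=2.756, ω₁=6.902, θ₂=2.552, ω₂=10.022, θ₃=2.338, ω₃=14.650
apply F[33]=+10.000 → step 34: x=-0.905, v=4.446, θ₁=2.895, ω₁=6.981, θ₂=2.774, ω₂=12.173, θ₃=2.646, ω₃=16.177
apply F[34]=+10.000 → step 35: x=-0.807, v=5.322, θ₁=3.039, ω₁=7.587, θ₂=3.031, ω₂=13.190, θ₃=2.982, ω₃=17.330
apply F[35]=+10.000 → step 36: x=-0.696, v=5.649, θ₁=3.204, ω₁=8.868, θ₂=3.283, ω₂=11.702, θ₃=3.332, ω₃=17.371
apply F[36]=+10.000 → step 37: x=-0.586, v=5.260, θ₁=3.391, ω₁=9.659, θ₂=3.495, ω₂=9.629, θ₃=3.667, ω₃=15.887

Answer: x=-0.586, v=5.260, θ₁=3.391, ω₁=9.659, θ₂=3.495, ω₂=9.629, θ₃=3.667, ω₃=15.887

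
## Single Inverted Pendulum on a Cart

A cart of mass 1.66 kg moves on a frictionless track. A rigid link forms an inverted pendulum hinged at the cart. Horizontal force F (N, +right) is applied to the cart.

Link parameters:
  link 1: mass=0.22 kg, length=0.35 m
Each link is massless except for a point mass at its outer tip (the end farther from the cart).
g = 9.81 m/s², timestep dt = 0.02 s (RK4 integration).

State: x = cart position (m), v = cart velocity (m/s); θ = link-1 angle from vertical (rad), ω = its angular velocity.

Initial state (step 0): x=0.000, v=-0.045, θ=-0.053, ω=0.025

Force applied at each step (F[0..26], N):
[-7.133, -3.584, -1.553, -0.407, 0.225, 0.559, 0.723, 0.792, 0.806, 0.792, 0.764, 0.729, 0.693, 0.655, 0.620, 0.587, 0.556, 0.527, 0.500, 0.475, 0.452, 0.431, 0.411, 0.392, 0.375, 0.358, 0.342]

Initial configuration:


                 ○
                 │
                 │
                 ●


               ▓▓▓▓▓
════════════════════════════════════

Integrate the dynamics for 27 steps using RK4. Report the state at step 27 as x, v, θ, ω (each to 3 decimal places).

apply F[0]=-7.133 → step 1: x=-0.002, v=-0.130, θ=-0.050, ω=0.237
apply F[1]=-3.584 → step 2: x=-0.005, v=-0.171, θ=-0.045, ω=0.330
apply F[2]=-1.553 → step 3: x=-0.008, v=-0.189, θ=-0.038, ω=0.357
apply F[3]=-0.407 → step 4: x=-0.012, v=-0.193, θ=-0.031, ω=0.349
apply F[4]=+0.225 → step 5: x=-0.016, v=-0.190, θ=-0.024, ω=0.324
apply F[5]=+0.559 → step 6: x=-0.020, v=-0.182, θ=-0.018, ω=0.292
apply F[6]=+0.723 → step 7: x=-0.023, v=-0.173, θ=-0.012, ω=0.257
apply F[7]=+0.792 → step 8: x=-0.027, v=-0.164, θ=-0.008, ω=0.224
apply F[8]=+0.806 → step 9: x=-0.030, v=-0.154, θ=-0.003, ω=0.193
apply F[9]=+0.792 → step 10: x=-0.033, v=-0.144, θ=0.000, ω=0.164
apply F[10]=+0.764 → step 11: x=-0.036, v=-0.135, θ=0.003, ω=0.139
apply F[11]=+0.729 → step 12: x=-0.038, v=-0.126, θ=0.006, ω=0.117
apply F[12]=+0.693 → step 13: x=-0.041, v=-0.118, θ=0.008, ω=0.097
apply F[13]=+0.655 → step 14: x=-0.043, v=-0.110, θ=0.010, ω=0.080
apply F[14]=+0.620 → step 15: x=-0.045, v=-0.103, θ=0.011, ω=0.065
apply F[15]=+0.587 → step 16: x=-0.047, v=-0.096, θ=0.012, ω=0.053
apply F[16]=+0.556 → step 17: x=-0.049, v=-0.090, θ=0.013, ω=0.042
apply F[17]=+0.527 → step 18: x=-0.051, v=-0.084, θ=0.014, ω=0.032
apply F[18]=+0.500 → step 19: x=-0.052, v=-0.078, θ=0.014, ω=0.024
apply F[19]=+0.475 → step 20: x=-0.054, v=-0.073, θ=0.015, ω=0.017
apply F[20]=+0.452 → step 21: x=-0.055, v=-0.068, θ=0.015, ω=0.011
apply F[21]=+0.431 → step 22: x=-0.057, v=-0.063, θ=0.015, ω=0.006
apply F[22]=+0.411 → step 23: x=-0.058, v=-0.059, θ=0.015, ω=0.001
apply F[23]=+0.392 → step 24: x=-0.059, v=-0.054, θ=0.015, ω=-0.002
apply F[24]=+0.375 → step 25: x=-0.060, v=-0.050, θ=0.015, ω=-0.005
apply F[25]=+0.358 → step 26: x=-0.061, v=-0.046, θ=0.015, ω=-0.008
apply F[26]=+0.342 → step 27: x=-0.062, v=-0.043, θ=0.015, ω=-0.010

Answer: x=-0.062, v=-0.043, θ=0.015, ω=-0.010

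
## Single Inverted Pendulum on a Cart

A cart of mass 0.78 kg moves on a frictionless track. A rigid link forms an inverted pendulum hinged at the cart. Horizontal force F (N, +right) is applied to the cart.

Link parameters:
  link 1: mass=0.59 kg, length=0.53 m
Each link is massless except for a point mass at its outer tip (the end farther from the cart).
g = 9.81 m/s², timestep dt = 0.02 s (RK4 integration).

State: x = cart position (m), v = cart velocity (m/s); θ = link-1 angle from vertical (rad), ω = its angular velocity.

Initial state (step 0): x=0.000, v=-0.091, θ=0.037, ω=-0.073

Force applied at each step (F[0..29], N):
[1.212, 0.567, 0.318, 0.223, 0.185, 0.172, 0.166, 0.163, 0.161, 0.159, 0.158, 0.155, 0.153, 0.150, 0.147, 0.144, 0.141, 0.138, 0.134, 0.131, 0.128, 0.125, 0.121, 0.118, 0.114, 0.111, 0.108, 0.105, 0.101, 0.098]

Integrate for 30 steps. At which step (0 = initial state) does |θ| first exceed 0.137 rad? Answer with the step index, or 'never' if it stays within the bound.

apply F[0]=+1.212 → step 1: x=-0.002, v=-0.065, θ=0.035, ω=-0.108
apply F[1]=+0.567 → step 2: x=-0.003, v=-0.056, θ=0.033, ω=-0.113
apply F[2]=+0.318 → step 3: x=-0.004, v=-0.052, θ=0.031, ω=-0.108
apply F[3]=+0.223 → step 4: x=-0.005, v=-0.051, θ=0.029, ω=-0.099
apply F[4]=+0.185 → step 5: x=-0.006, v=-0.050, θ=0.027, ω=-0.090
apply F[5]=+0.172 → step 6: x=-0.007, v=-0.050, θ=0.025, ω=-0.082
apply F[6]=+0.166 → step 7: x=-0.008, v=-0.049, θ=0.024, ω=-0.074
apply F[7]=+0.163 → step 8: x=-0.009, v=-0.048, θ=0.022, ω=-0.067
apply F[8]=+0.161 → step 9: x=-0.010, v=-0.047, θ=0.021, ω=-0.061
apply F[9]=+0.159 → step 10: x=-0.011, v=-0.046, θ=0.020, ω=-0.056
apply F[10]=+0.158 → step 11: x=-0.012, v=-0.045, θ=0.019, ω=-0.051
apply F[11]=+0.155 → step 12: x=-0.013, v=-0.044, θ=0.018, ω=-0.046
apply F[12]=+0.153 → step 13: x=-0.013, v=-0.043, θ=0.017, ω=-0.043
apply F[13]=+0.150 → step 14: x=-0.014, v=-0.041, θ=0.016, ω=-0.039
apply F[14]=+0.147 → step 15: x=-0.015, v=-0.040, θ=0.015, ω=-0.036
apply F[15]=+0.144 → step 16: x=-0.016, v=-0.038, θ=0.014, ω=-0.034
apply F[16]=+0.141 → step 17: x=-0.017, v=-0.037, θ=0.014, ω=-0.031
apply F[17]=+0.138 → step 18: x=-0.017, v=-0.035, θ=0.013, ω=-0.029
apply F[18]=+0.134 → step 19: x=-0.018, v=-0.034, θ=0.013, ω=-0.027
apply F[19]=+0.131 → step 20: x=-0.019, v=-0.032, θ=0.012, ω=-0.026
apply F[20]=+0.128 → step 21: x=-0.019, v=-0.031, θ=0.012, ω=-0.024
apply F[21]=+0.125 → step 22: x=-0.020, v=-0.029, θ=0.011, ω=-0.023
apply F[22]=+0.121 → step 23: x=-0.020, v=-0.028, θ=0.011, ω=-0.021
apply F[23]=+0.118 → step 24: x=-0.021, v=-0.026, θ=0.010, ω=-0.020
apply F[24]=+0.114 → step 25: x=-0.022, v=-0.025, θ=0.010, ω=-0.019
apply F[25]=+0.111 → step 26: x=-0.022, v=-0.023, θ=0.010, ω=-0.018
apply F[26]=+0.108 → step 27: x=-0.022, v=-0.022, θ=0.009, ω=-0.017
apply F[27]=+0.105 → step 28: x=-0.023, v=-0.021, θ=0.009, ω=-0.017
apply F[28]=+0.101 → step 29: x=-0.023, v=-0.019, θ=0.009, ω=-0.016
apply F[29]=+0.098 → step 30: x=-0.024, v=-0.018, θ=0.008, ω=-0.015
max |θ| = 0.037 ≤ 0.137 over all 31 states.

Answer: never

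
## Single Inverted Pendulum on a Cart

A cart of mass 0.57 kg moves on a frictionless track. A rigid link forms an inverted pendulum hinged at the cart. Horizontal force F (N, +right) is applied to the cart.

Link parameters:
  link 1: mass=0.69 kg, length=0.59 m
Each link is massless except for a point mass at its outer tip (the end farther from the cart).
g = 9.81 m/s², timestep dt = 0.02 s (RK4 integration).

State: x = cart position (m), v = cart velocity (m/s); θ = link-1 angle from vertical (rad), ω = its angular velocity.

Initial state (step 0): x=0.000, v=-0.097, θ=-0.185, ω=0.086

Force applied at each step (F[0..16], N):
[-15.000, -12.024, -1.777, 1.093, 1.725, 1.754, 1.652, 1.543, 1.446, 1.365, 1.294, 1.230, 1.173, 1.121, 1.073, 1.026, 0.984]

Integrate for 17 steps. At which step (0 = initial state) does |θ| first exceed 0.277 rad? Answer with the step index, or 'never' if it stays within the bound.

Answer: never

Derivation:
apply F[0]=-15.000 → step 1: x=-0.007, v=-0.563, θ=-0.176, ω=0.803
apply F[1]=-12.024 → step 2: x=-0.022, v=-0.937, θ=-0.154, ω=1.373
apply F[2]=-1.777 → step 3: x=-0.041, v=-0.969, θ=-0.127, ω=1.380
apply F[3]=+1.093 → step 4: x=-0.059, v=-0.908, θ=-0.101, ω=1.239
apply F[4]=+1.725 → step 5: x=-0.077, v=-0.829, θ=-0.078, ω=1.076
apply F[5]=+1.754 → step 6: x=-0.093, v=-0.753, θ=-0.058, ω=0.925
apply F[6]=+1.652 → step 7: x=-0.107, v=-0.684, θ=-0.040, ω=0.792
apply F[7]=+1.543 → step 8: x=-0.120, v=-0.622, θ=-0.026, ω=0.677
apply F[8]=+1.446 → step 9: x=-0.132, v=-0.567, θ=-0.013, ω=0.577
apply F[9]=+1.365 → step 10: x=-0.143, v=-0.517, θ=-0.003, ω=0.490
apply F[10]=+1.294 → step 11: x=-0.153, v=-0.472, θ=0.006, ω=0.415
apply F[11]=+1.230 → step 12: x=-0.162, v=-0.432, θ=0.014, ω=0.349
apply F[12]=+1.173 → step 13: x=-0.170, v=-0.395, θ=0.020, ω=0.292
apply F[13]=+1.121 → step 14: x=-0.177, v=-0.361, θ=0.026, ω=0.243
apply F[14]=+1.073 → step 15: x=-0.184, v=-0.330, θ=0.030, ω=0.200
apply F[15]=+1.026 → step 16: x=-0.191, v=-0.302, θ=0.034, ω=0.162
apply F[16]=+0.984 → step 17: x=-0.196, v=-0.275, θ=0.037, ω=0.130
max |θ| = 0.185 ≤ 0.277 over all 18 states.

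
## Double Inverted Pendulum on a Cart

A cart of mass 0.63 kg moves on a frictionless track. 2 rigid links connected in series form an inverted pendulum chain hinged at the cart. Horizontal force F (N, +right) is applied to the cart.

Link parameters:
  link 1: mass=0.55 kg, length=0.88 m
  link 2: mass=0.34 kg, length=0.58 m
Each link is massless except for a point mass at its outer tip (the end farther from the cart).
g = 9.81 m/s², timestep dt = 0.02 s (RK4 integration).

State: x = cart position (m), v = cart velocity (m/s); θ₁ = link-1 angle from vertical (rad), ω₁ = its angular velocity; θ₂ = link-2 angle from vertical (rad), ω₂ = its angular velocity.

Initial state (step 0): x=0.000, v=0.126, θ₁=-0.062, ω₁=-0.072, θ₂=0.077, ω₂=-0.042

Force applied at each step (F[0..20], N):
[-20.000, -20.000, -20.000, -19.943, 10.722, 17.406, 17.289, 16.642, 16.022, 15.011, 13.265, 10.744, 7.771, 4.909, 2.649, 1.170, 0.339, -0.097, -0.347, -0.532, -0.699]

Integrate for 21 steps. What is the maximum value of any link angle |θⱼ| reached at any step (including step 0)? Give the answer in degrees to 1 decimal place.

Answer: 11.2°

Derivation:
apply F[0]=-20.000 → step 1: x=-0.004, v=-0.489, θ₁=-0.057, ω₁=0.591, θ₂=0.077, ω₂=0.045
apply F[1]=-20.000 → step 2: x=-0.020, v=-1.110, θ₁=-0.038, ω₁=1.266, θ₂=0.079, ω₂=0.119
apply F[2]=-20.000 → step 3: x=-0.048, v=-1.739, θ₁=-0.006, ω₁=1.964, θ₂=0.082, ω₂=0.166
apply F[3]=-19.943 → step 4: x=-0.089, v=-2.374, θ₁=0.040, ω₁=2.684, θ₂=0.085, ω₂=0.184
apply F[4]=+10.722 → step 5: x=-0.133, v=-2.044, θ₁=0.090, ω₁=2.323, θ₂=0.089, ω₂=0.190
apply F[5]=+17.406 → step 6: x=-0.169, v=-1.520, θ₁=0.131, ω₁=1.759, θ₂=0.093, ω₂=0.179
apply F[6]=+17.289 → step 7: x=-0.194, v=-1.018, θ₁=0.161, ω₁=1.236, θ₂=0.096, ω₂=0.145
apply F[7]=+16.642 → step 8: x=-0.210, v=-0.551, θ₁=0.181, ω₁=0.765, θ₂=0.098, ω₂=0.092
apply F[8]=+16.022 → step 9: x=-0.217, v=-0.113, θ₁=0.192, ω₁=0.333, θ₂=0.100, ω₂=0.026
apply F[9]=+15.011 → step 10: x=-0.215, v=0.291, θ₁=0.195, ω₁=-0.056, θ₂=0.099, ω₂=-0.044
apply F[10]=+13.265 → step 11: x=-0.206, v=0.642, θ₁=0.190, ω₁=-0.388, θ₂=0.098, ω₂=-0.112
apply F[11]=+10.744 → step 12: x=-0.190, v=0.921, θ₁=0.180, ω₁=-0.643, θ₂=0.095, ω₂=-0.171
apply F[12]=+7.771 → step 13: x=-0.170, v=1.115, θ₁=0.166, ω₁=-0.810, θ₂=0.091, ω₂=-0.220
apply F[13]=+4.909 → step 14: x=-0.146, v=1.227, θ₁=0.149, ω₁=-0.892, θ₂=0.086, ω₂=-0.257
apply F[14]=+2.649 → step 15: x=-0.121, v=1.275, θ₁=0.131, ω₁=-0.907, θ₂=0.081, ω₂=-0.286
apply F[15]=+1.170 → step 16: x=-0.096, v=1.281, θ₁=0.113, ω₁=-0.881, θ₂=0.075, ω₂=-0.308
apply F[16]=+0.339 → step 17: x=-0.070, v=1.265, θ₁=0.096, ω₁=-0.836, θ₂=0.068, ω₂=-0.325
apply F[17]=-0.097 → step 18: x=-0.045, v=1.240, θ₁=0.079, ω₁=-0.785, θ₂=0.062, ω₂=-0.336
apply F[18]=-0.347 → step 19: x=-0.021, v=1.210, θ₁=0.064, ω₁=-0.734, θ₂=0.055, ω₂=-0.343
apply F[19]=-0.532 → step 20: x=0.003, v=1.178, θ₁=0.050, ω₁=-0.685, θ₂=0.048, ω₂=-0.345
apply F[20]=-0.699 → step 21: x=0.026, v=1.145, θ₁=0.037, ω₁=-0.637, θ₂=0.041, ω₂=-0.344
Max |angle| over trajectory = 0.195 rad = 11.2°.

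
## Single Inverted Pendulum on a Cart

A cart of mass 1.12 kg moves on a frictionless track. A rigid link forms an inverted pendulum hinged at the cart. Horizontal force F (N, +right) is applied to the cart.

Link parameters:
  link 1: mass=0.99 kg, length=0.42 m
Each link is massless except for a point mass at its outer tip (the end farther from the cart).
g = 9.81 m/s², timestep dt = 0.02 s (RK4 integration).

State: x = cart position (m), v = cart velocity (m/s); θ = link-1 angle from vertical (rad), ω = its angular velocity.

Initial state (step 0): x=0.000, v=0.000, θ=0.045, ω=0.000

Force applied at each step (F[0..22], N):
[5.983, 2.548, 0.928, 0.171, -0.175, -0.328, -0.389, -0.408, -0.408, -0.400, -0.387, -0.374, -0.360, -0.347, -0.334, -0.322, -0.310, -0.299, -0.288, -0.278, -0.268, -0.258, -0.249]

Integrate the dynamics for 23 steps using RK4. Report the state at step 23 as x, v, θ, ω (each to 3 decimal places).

apply F[0]=+5.983 → step 1: x=0.001, v=0.099, θ=0.043, ω=-0.215
apply F[1]=+2.548 → step 2: x=0.003, v=0.137, θ=0.038, ω=-0.287
apply F[2]=+0.928 → step 3: x=0.006, v=0.148, θ=0.032, ω=-0.296
apply F[3]=+0.171 → step 4: x=0.009, v=0.146, θ=0.026, ω=-0.278
apply F[4]=-0.175 → step 5: x=0.012, v=0.139, θ=0.021, ω=-0.250
apply F[5]=-0.328 → step 6: x=0.015, v=0.130, θ=0.016, ω=-0.219
apply F[6]=-0.389 → step 7: x=0.017, v=0.120, θ=0.012, ω=-0.190
apply F[7]=-0.408 → step 8: x=0.019, v=0.111, θ=0.009, ω=-0.164
apply F[8]=-0.408 → step 9: x=0.022, v=0.103, θ=0.006, ω=-0.140
apply F[9]=-0.400 → step 10: x=0.024, v=0.095, θ=0.003, ω=-0.119
apply F[10]=-0.387 → step 11: x=0.025, v=0.088, θ=0.001, ω=-0.101
apply F[11]=-0.374 → step 12: x=0.027, v=0.081, θ=-0.001, ω=-0.085
apply F[12]=-0.360 → step 13: x=0.029, v=0.075, θ=-0.003, ω=-0.072
apply F[13]=-0.347 → step 14: x=0.030, v=0.069, θ=-0.004, ω=-0.060
apply F[14]=-0.334 → step 15: x=0.031, v=0.064, θ=-0.005, ω=-0.049
apply F[15]=-0.322 → step 16: x=0.033, v=0.059, θ=-0.006, ω=-0.040
apply F[16]=-0.310 → step 17: x=0.034, v=0.055, θ=-0.007, ω=-0.033
apply F[17]=-0.299 → step 18: x=0.035, v=0.051, θ=-0.007, ω=-0.026
apply F[18]=-0.288 → step 19: x=0.036, v=0.047, θ=-0.008, ω=-0.020
apply F[19]=-0.278 → step 20: x=0.037, v=0.043, θ=-0.008, ω=-0.015
apply F[20]=-0.268 → step 21: x=0.038, v=0.040, θ=-0.008, ω=-0.011
apply F[21]=-0.258 → step 22: x=0.038, v=0.037, θ=-0.008, ω=-0.008
apply F[22]=-0.249 → step 23: x=0.039, v=0.034, θ=-0.009, ω=-0.004

Answer: x=0.039, v=0.034, θ=-0.009, ω=-0.004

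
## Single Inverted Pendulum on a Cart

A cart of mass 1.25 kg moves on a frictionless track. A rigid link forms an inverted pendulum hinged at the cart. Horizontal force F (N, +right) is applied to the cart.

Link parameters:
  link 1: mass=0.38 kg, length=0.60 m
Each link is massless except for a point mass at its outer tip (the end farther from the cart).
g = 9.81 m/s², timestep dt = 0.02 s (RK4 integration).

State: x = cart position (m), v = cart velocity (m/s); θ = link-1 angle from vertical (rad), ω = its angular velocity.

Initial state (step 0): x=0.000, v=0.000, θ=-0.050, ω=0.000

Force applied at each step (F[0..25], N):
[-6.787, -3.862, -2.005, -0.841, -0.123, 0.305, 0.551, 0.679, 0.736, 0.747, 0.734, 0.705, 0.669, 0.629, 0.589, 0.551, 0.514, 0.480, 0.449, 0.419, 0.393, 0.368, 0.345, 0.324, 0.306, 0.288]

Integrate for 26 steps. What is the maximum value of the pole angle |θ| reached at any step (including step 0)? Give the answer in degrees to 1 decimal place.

Answer: 2.9°

Derivation:
apply F[0]=-6.787 → step 1: x=-0.001, v=-0.106, θ=-0.048, ω=0.160
apply F[1]=-3.862 → step 2: x=-0.004, v=-0.165, θ=-0.044, ω=0.243
apply F[2]=-2.005 → step 3: x=-0.007, v=-0.194, θ=-0.039, ω=0.278
apply F[3]=-0.841 → step 4: x=-0.011, v=-0.205, θ=-0.034, ω=0.285
apply F[4]=-0.123 → step 5: x=-0.015, v=-0.206, θ=-0.028, ω=0.275
apply F[5]=+0.305 → step 6: x=-0.019, v=-0.199, θ=-0.023, ω=0.256
apply F[6]=+0.551 → step 7: x=-0.023, v=-0.189, θ=-0.018, ω=0.233
apply F[7]=+0.679 → step 8: x=-0.027, v=-0.177, θ=-0.013, ω=0.208
apply F[8]=+0.736 → step 9: x=-0.030, v=-0.165, θ=-0.009, ω=0.184
apply F[9]=+0.747 → step 10: x=-0.034, v=-0.153, θ=-0.006, ω=0.161
apply F[10]=+0.734 → step 11: x=-0.037, v=-0.141, θ=-0.003, ω=0.139
apply F[11]=+0.705 → step 12: x=-0.039, v=-0.129, θ=-0.000, ω=0.120
apply F[12]=+0.669 → step 13: x=-0.042, v=-0.118, θ=0.002, ω=0.102
apply F[13]=+0.629 → step 14: x=-0.044, v=-0.109, θ=0.004, ω=0.087
apply F[14]=+0.589 → step 15: x=-0.046, v=-0.099, θ=0.005, ω=0.073
apply F[15]=+0.551 → step 16: x=-0.048, v=-0.091, θ=0.007, ω=0.061
apply F[16]=+0.514 → step 17: x=-0.050, v=-0.083, θ=0.008, ω=0.050
apply F[17]=+0.480 → step 18: x=-0.051, v=-0.076, θ=0.009, ω=0.041
apply F[18]=+0.449 → step 19: x=-0.053, v=-0.069, θ=0.009, ω=0.033
apply F[19]=+0.419 → step 20: x=-0.054, v=-0.063, θ=0.010, ω=0.026
apply F[20]=+0.393 → step 21: x=-0.055, v=-0.058, θ=0.010, ω=0.020
apply F[21]=+0.368 → step 22: x=-0.056, v=-0.052, θ=0.011, ω=0.014
apply F[22]=+0.345 → step 23: x=-0.057, v=-0.047, θ=0.011, ω=0.010
apply F[23]=+0.324 → step 24: x=-0.058, v=-0.043, θ=0.011, ω=0.006
apply F[24]=+0.306 → step 25: x=-0.059, v=-0.039, θ=0.011, ω=0.002
apply F[25]=+0.288 → step 26: x=-0.060, v=-0.035, θ=0.011, ω=-0.000
Max |angle| over trajectory = 0.050 rad = 2.9°.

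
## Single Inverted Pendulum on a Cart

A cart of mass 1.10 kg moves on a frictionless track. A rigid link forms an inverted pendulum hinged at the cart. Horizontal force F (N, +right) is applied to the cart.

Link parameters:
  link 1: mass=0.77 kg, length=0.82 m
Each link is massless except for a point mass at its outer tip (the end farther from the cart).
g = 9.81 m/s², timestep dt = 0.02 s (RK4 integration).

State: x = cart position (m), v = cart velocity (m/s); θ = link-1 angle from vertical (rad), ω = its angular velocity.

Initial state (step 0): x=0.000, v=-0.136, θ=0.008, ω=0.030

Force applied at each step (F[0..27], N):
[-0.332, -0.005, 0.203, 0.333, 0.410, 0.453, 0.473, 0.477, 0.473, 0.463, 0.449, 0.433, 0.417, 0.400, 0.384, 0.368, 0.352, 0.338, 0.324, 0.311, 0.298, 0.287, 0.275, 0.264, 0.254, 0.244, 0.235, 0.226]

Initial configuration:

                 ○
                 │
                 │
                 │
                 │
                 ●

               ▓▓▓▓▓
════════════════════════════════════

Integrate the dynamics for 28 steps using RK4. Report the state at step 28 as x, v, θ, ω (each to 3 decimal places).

apply F[0]=-0.332 → step 1: x=-0.003, v=-0.143, θ=0.009, ω=0.041
apply F[1]=-0.005 → step 2: x=-0.006, v=-0.145, θ=0.010, ω=0.045
apply F[2]=+0.203 → step 3: x=-0.009, v=-0.142, θ=0.010, ω=0.044
apply F[3]=+0.333 → step 4: x=-0.011, v=-0.138, θ=0.011, ω=0.041
apply F[4]=+0.410 → step 5: x=-0.014, v=-0.132, θ=0.012, ω=0.037
apply F[5]=+0.453 → step 6: x=-0.017, v=-0.125, θ=0.013, ω=0.032
apply F[6]=+0.473 → step 7: x=-0.019, v=-0.118, θ=0.013, ω=0.027
apply F[7]=+0.477 → step 8: x=-0.021, v=-0.112, θ=0.014, ω=0.022
apply F[8]=+0.473 → step 9: x=-0.024, v=-0.105, θ=0.014, ω=0.017
apply F[9]=+0.463 → step 10: x=-0.026, v=-0.099, θ=0.015, ω=0.012
apply F[10]=+0.449 → step 11: x=-0.027, v=-0.092, θ=0.015, ω=0.008
apply F[11]=+0.433 → step 12: x=-0.029, v=-0.087, θ=0.015, ω=0.005
apply F[12]=+0.417 → step 13: x=-0.031, v=-0.081, θ=0.015, ω=0.002
apply F[13]=+0.400 → step 14: x=-0.032, v=-0.076, θ=0.015, ω=-0.001
apply F[14]=+0.384 → step 15: x=-0.034, v=-0.071, θ=0.015, ω=-0.004
apply F[15]=+0.368 → step 16: x=-0.035, v=-0.066, θ=0.015, ω=-0.006
apply F[16]=+0.352 → step 17: x=-0.037, v=-0.062, θ=0.015, ω=-0.008
apply F[17]=+0.338 → step 18: x=-0.038, v=-0.058, θ=0.014, ω=-0.009
apply F[18]=+0.324 → step 19: x=-0.039, v=-0.054, θ=0.014, ω=-0.010
apply F[19]=+0.311 → step 20: x=-0.040, v=-0.050, θ=0.014, ω=-0.012
apply F[20]=+0.298 → step 21: x=-0.041, v=-0.047, θ=0.014, ω=-0.012
apply F[21]=+0.287 → step 22: x=-0.042, v=-0.043, θ=0.014, ω=-0.013
apply F[22]=+0.275 → step 23: x=-0.043, v=-0.040, θ=0.013, ω=-0.014
apply F[23]=+0.264 → step 24: x=-0.043, v=-0.037, θ=0.013, ω=-0.014
apply F[24]=+0.254 → step 25: x=-0.044, v=-0.034, θ=0.013, ω=-0.015
apply F[25]=+0.244 → step 26: x=-0.045, v=-0.032, θ=0.012, ω=-0.015
apply F[26]=+0.235 → step 27: x=-0.045, v=-0.029, θ=0.012, ω=-0.015
apply F[27]=+0.226 → step 28: x=-0.046, v=-0.026, θ=0.012, ω=-0.015

Answer: x=-0.046, v=-0.026, θ=0.012, ω=-0.015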